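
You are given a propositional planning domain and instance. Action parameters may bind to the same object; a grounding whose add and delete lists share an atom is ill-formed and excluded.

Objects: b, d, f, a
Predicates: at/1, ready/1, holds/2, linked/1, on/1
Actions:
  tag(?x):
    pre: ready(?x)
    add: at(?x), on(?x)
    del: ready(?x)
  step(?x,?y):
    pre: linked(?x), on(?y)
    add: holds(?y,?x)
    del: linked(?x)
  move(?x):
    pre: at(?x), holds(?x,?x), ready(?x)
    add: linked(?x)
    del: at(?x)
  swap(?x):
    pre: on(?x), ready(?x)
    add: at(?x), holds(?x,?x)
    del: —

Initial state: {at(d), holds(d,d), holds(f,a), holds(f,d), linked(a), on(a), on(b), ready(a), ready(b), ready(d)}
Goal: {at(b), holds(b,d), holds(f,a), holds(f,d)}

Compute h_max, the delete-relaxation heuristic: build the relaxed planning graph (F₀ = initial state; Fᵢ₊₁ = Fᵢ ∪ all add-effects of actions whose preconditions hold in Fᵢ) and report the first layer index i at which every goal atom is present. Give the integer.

F0 = init (10 atoms)
F1 = F0 ∪ {at(a), at(b), holds(a,a), holds(b,a), holds(b,b), linked(d), on(d)}  (17 atoms)
F2 = F1 ∪ {holds(a,d), holds(b,d), holds(d,a), linked(b)}  (21 atoms)
goal ⊆ F2  ⇒  h_max = 2

2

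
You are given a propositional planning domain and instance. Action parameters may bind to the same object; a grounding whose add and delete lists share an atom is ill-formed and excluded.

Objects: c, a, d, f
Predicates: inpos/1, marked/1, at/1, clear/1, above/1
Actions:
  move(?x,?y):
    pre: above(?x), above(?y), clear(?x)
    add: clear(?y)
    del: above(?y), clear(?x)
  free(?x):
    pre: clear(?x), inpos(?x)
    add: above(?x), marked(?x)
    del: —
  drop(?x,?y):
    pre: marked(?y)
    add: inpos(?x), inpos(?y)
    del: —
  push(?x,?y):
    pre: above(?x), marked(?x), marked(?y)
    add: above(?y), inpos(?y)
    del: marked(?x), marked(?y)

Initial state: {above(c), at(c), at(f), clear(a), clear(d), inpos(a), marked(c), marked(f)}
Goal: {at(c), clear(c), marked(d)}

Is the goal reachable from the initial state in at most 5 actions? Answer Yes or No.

Yes

1. drop(d,c)  →  {above(c), at(c), at(f), clear(a), clear(d), inpos(a), inpos(c), inpos(d), marked(c), marked(f)}
2. free(d)  →  {above(c), above(d), at(c), at(f), clear(a), clear(d), inpos(a), inpos(c), inpos(d), marked(c), marked(d), marked(f)}
3. move(d,c)  →  {above(d), at(c), at(f), clear(a), clear(c), inpos(a), inpos(c), inpos(d), marked(c), marked(d), marked(f)}
optimal plan length = 3; 3 ≤ 5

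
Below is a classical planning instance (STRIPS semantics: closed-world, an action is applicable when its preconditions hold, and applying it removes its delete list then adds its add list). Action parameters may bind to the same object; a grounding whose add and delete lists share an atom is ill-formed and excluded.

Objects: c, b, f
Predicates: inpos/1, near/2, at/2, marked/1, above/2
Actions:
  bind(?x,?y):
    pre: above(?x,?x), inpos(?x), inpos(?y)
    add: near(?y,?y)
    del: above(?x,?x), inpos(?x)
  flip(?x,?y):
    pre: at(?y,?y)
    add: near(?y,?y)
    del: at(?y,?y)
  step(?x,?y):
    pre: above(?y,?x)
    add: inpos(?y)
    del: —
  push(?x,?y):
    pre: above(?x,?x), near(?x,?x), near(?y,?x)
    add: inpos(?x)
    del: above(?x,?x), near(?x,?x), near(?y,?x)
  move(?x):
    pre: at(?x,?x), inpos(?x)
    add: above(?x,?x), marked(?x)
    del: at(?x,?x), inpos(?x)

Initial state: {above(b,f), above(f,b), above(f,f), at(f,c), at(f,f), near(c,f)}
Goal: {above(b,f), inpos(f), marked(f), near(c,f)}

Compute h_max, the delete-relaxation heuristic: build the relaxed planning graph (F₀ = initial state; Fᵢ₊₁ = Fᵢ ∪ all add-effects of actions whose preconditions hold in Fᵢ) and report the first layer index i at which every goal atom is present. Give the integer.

F0 = init (6 atoms)
F1 = F0 ∪ {inpos(b), inpos(f), near(f,f)}  (9 atoms)
F2 = F1 ∪ {marked(f), near(b,b)}  (11 atoms)
goal ⊆ F2  ⇒  h_max = 2

2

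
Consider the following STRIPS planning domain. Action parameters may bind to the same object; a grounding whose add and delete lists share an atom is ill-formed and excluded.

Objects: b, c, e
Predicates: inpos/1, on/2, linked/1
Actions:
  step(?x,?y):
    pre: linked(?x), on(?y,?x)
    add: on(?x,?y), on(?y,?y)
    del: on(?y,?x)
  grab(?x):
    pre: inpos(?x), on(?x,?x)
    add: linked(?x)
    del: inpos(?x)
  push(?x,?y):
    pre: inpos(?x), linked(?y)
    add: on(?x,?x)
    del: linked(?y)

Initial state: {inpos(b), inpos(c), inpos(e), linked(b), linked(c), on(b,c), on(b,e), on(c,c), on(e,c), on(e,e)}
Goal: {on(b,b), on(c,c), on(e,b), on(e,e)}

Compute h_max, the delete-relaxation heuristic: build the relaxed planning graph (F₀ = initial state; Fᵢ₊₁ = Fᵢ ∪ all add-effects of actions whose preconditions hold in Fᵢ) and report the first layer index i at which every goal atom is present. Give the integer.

F0 = init (10 atoms)
F1 = F0 ∪ {linked(e), on(b,b), on(c,b), on(c,e)}  (14 atoms)
F2 = F1 ∪ {on(e,b)}  (15 atoms)
goal ⊆ F2  ⇒  h_max = 2

2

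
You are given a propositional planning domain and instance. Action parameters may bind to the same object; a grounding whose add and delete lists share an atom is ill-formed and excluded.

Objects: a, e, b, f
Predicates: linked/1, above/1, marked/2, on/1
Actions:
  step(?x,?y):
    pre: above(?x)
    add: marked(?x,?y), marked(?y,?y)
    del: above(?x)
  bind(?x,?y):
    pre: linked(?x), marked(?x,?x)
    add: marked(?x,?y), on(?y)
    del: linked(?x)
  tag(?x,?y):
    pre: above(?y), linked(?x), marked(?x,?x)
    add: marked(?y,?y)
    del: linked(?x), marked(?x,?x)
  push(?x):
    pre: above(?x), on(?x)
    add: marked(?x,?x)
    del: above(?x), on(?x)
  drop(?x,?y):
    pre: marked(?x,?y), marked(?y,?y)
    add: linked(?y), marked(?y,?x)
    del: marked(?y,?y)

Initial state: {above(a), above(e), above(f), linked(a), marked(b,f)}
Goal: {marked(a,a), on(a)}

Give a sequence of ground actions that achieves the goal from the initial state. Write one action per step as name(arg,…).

step(a,a); bind(a,a)

1. step(a,a)  →  {above(e), above(f), linked(a), marked(a,a), marked(b,f)}
2. bind(a,a)  →  {above(e), above(f), marked(a,a), marked(b,f), on(a)}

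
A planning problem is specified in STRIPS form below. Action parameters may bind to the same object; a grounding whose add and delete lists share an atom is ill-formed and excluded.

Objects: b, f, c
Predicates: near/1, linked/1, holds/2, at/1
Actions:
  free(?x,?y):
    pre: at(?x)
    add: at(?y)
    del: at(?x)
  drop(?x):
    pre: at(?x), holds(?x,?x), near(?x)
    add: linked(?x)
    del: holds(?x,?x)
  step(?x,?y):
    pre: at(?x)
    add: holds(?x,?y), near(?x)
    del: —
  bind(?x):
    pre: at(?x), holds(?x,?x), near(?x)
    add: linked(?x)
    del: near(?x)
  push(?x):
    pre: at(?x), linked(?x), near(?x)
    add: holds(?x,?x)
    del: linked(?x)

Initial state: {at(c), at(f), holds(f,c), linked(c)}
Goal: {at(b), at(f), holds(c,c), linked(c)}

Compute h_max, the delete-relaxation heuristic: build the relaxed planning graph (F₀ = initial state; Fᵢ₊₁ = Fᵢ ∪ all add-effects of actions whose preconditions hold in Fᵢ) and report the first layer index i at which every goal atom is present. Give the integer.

1

F0 = init (4 atoms)
F1 = F0 ∪ {at(b), holds(c,b), holds(c,c), holds(c,f), holds(f,b), holds(f,f), near(c), near(f)}  (12 atoms)
goal ⊆ F1  ⇒  h_max = 1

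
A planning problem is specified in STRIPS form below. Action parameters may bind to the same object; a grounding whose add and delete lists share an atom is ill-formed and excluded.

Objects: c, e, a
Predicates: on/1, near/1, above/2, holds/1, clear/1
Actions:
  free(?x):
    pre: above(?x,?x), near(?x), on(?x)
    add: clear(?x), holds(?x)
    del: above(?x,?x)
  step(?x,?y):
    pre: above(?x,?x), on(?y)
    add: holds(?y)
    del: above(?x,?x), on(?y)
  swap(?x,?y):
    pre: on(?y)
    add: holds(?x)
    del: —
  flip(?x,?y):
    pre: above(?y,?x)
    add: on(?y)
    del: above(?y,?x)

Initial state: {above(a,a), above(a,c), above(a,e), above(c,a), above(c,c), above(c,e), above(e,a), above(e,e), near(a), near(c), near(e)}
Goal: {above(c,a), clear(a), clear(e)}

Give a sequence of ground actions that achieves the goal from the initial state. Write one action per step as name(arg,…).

flip(c,a); free(a); flip(a,e); free(e)

1. flip(c,a)  →  {above(a,a), above(a,e), above(c,a), above(c,c), above(c,e), above(e,a), above(e,e), near(a), near(c), near(e), on(a)}
2. free(a)  →  {above(a,e), above(c,a), above(c,c), above(c,e), above(e,a), above(e,e), clear(a), holds(a), near(a), near(c), near(e), on(a)}
3. flip(a,e)  →  {above(a,e), above(c,a), above(c,c), above(c,e), above(e,e), clear(a), holds(a), near(a), near(c), near(e), on(a), on(e)}
4. free(e)  →  {above(a,e), above(c,a), above(c,c), above(c,e), clear(a), clear(e), holds(a), holds(e), near(a), near(c), near(e), on(a), on(e)}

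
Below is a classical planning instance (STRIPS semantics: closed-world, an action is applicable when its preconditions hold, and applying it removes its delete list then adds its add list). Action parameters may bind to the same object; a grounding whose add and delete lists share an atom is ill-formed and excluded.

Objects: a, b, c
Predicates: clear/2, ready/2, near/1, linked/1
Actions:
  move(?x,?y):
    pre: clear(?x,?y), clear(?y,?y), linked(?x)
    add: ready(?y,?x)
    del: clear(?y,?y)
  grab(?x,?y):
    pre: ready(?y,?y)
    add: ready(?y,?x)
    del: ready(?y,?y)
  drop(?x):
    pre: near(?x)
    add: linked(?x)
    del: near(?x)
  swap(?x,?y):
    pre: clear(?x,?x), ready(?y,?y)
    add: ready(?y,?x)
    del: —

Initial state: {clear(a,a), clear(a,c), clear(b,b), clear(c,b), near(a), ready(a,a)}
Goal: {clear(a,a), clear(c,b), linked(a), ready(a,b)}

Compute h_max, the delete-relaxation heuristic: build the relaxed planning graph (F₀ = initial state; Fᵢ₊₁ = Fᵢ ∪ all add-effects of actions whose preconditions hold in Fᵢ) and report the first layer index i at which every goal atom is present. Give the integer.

1

F0 = init (6 atoms)
F1 = F0 ∪ {linked(a), ready(a,b), ready(a,c)}  (9 atoms)
goal ⊆ F1  ⇒  h_max = 1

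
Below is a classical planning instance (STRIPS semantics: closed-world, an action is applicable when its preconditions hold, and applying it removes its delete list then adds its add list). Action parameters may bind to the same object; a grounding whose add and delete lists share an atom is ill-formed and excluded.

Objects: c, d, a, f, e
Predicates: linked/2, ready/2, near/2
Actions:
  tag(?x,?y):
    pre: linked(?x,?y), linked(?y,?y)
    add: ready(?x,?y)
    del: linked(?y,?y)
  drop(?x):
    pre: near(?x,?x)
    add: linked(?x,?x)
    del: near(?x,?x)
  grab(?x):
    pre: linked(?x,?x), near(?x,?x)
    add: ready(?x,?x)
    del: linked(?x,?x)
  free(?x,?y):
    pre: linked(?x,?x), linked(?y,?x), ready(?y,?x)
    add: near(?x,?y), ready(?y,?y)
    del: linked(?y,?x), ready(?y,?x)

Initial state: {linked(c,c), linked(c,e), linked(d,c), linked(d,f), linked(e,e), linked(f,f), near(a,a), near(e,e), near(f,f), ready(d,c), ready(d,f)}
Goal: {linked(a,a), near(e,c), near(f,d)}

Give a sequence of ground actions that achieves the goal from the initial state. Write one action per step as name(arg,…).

tag(c,e); drop(a); drop(e); free(f,d); free(e,c)

1. tag(c,e)  →  {linked(c,c), linked(c,e), linked(d,c), linked(d,f), linked(f,f), near(a,a), near(e,e), near(f,f), ready(c,e), ready(d,c), ready(d,f)}
2. drop(a)  →  {linked(a,a), linked(c,c), linked(c,e), linked(d,c), linked(d,f), linked(f,f), near(e,e), near(f,f), ready(c,e), ready(d,c), ready(d,f)}
3. drop(e)  →  {linked(a,a), linked(c,c), linked(c,e), linked(d,c), linked(d,f), linked(e,e), linked(f,f), near(f,f), ready(c,e), ready(d,c), ready(d,f)}
4. free(f,d)  →  {linked(a,a), linked(c,c), linked(c,e), linked(d,c), linked(e,e), linked(f,f), near(f,d), near(f,f), ready(c,e), ready(d,c), ready(d,d)}
5. free(e,c)  →  {linked(a,a), linked(c,c), linked(d,c), linked(e,e), linked(f,f), near(e,c), near(f,d), near(f,f), ready(c,c), ready(d,c), ready(d,d)}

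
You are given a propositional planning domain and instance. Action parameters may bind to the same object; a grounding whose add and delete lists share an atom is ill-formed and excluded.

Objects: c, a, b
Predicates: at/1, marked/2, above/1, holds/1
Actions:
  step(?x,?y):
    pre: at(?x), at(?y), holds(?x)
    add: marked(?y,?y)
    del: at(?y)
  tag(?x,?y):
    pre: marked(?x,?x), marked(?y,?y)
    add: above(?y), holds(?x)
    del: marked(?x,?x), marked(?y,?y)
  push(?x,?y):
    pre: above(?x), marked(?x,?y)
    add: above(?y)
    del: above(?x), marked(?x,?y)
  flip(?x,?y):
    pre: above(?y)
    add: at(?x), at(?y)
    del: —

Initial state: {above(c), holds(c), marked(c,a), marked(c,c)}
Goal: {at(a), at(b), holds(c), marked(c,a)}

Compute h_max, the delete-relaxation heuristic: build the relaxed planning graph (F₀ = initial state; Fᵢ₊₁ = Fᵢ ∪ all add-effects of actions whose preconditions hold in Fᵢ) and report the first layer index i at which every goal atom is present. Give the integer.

1

F0 = init (4 atoms)
F1 = F0 ∪ {above(a), at(a), at(b), at(c)}  (8 atoms)
goal ⊆ F1  ⇒  h_max = 1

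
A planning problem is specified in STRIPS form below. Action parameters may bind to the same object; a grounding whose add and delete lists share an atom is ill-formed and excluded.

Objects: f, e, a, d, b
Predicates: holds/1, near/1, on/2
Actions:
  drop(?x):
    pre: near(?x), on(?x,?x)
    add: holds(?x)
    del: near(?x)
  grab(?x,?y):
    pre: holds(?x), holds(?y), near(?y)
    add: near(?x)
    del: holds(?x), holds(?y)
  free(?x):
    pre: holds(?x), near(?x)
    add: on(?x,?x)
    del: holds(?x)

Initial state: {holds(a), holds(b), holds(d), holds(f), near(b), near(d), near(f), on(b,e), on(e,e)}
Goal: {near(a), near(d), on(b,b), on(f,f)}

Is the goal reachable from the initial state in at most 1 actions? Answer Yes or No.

1. grab(a,d)  →  {holds(b), holds(f), near(a), near(b), near(d), near(f), on(b,e), on(e,e)}
2. free(f)  →  {holds(b), near(a), near(b), near(d), near(f), on(b,e), on(e,e), on(f,f)}
3. free(b)  →  {near(a), near(b), near(d), near(f), on(b,b), on(b,e), on(e,e), on(f,f)}
optimal plan length = 3; 3 > 1

No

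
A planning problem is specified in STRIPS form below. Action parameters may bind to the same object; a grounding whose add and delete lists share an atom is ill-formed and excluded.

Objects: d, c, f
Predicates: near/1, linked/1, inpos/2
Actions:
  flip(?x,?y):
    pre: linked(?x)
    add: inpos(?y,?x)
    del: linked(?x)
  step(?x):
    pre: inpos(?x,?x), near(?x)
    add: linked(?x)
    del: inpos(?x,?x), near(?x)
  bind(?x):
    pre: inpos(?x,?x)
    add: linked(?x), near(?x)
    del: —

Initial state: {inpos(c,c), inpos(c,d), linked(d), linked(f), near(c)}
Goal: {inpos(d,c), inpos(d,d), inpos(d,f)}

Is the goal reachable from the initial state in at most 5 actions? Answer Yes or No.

1. flip(d,d)  →  {inpos(c,c), inpos(c,d), inpos(d,d), linked(f), near(c)}
2. flip(f,d)  →  {inpos(c,c), inpos(c,d), inpos(d,d), inpos(d,f), near(c)}
3. step(c)  →  {inpos(c,d), inpos(d,d), inpos(d,f), linked(c)}
4. flip(c,d)  →  {inpos(c,d), inpos(d,c), inpos(d,d), inpos(d,f)}
optimal plan length = 4; 4 ≤ 5

Yes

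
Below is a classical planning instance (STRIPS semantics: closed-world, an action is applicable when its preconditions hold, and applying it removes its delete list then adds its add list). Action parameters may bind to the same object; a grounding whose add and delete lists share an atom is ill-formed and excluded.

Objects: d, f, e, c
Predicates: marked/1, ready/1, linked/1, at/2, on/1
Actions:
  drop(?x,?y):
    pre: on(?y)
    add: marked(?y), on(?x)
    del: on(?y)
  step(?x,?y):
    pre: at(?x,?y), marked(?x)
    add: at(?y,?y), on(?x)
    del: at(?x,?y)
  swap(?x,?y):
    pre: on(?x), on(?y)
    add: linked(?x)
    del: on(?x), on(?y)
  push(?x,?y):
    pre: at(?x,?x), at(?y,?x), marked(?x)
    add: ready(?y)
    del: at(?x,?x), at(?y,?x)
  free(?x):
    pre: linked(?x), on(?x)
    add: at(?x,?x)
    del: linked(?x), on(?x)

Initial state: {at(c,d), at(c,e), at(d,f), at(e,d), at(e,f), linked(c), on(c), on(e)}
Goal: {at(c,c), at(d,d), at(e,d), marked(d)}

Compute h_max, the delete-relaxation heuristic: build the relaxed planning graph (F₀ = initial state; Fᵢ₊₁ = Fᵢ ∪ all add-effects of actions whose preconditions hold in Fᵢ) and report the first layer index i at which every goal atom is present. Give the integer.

F0 = init (8 atoms)
F1 = F0 ∪ {at(c,c), linked(e), marked(c), marked(e), on(d), on(f)}  (14 atoms)
F2 = F1 ∪ {at(d,d), at(e,e), at(f,f), linked(d), linked(f), marked(d), marked(f), ready(c)}  (22 atoms)
goal ⊆ F2  ⇒  h_max = 2

2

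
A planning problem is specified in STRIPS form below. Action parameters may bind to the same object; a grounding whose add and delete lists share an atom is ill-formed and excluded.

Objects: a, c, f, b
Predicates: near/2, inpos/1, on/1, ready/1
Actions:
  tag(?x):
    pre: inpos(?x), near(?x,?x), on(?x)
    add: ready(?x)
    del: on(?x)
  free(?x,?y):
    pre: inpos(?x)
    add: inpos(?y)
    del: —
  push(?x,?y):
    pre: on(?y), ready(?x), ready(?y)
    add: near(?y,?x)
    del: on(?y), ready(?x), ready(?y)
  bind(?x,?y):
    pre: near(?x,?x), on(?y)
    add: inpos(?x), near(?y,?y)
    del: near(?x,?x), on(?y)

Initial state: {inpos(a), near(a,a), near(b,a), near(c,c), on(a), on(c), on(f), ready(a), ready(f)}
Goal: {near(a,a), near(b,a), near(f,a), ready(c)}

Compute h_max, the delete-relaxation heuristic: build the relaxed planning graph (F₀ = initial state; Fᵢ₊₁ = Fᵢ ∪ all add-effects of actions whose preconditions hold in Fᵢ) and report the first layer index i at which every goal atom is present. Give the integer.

2

F0 = init (9 atoms)
F1 = F0 ∪ {inpos(b), inpos(c), inpos(f), near(a,f), near(f,a), near(f,f)}  (15 atoms)
F2 = F1 ∪ {ready(c)}  (16 atoms)
goal ⊆ F2  ⇒  h_max = 2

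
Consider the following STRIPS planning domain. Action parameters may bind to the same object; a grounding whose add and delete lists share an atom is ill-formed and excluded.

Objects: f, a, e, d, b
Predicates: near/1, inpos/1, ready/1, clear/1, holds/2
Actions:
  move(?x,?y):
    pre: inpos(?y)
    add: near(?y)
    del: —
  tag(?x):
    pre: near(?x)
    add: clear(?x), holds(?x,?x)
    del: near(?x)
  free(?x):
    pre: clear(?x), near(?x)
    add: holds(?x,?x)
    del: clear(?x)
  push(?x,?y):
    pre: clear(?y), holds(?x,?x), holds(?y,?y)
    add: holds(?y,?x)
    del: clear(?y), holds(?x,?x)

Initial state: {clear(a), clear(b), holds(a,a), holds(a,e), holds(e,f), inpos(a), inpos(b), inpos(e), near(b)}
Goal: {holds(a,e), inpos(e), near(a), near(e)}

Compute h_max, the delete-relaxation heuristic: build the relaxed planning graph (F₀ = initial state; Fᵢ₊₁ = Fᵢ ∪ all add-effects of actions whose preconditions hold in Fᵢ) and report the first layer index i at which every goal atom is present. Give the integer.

1

F0 = init (9 atoms)
F1 = F0 ∪ {holds(b,b), near(a), near(e)}  (12 atoms)
goal ⊆ F1  ⇒  h_max = 1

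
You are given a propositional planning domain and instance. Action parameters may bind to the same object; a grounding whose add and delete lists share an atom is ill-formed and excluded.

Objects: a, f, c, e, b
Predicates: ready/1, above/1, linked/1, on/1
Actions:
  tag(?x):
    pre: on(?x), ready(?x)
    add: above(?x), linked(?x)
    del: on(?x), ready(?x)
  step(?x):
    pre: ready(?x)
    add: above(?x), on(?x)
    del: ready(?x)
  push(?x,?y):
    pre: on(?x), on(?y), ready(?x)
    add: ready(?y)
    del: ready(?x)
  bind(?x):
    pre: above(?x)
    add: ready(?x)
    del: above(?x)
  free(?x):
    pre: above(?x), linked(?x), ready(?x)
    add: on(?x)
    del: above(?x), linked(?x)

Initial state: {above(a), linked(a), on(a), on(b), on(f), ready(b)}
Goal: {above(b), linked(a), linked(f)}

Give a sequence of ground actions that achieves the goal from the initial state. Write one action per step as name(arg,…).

1. tag(b)  →  {above(a), above(b), linked(a), linked(b), on(a), on(f)}
2. bind(a)  →  {above(b), linked(a), linked(b), on(a), on(f), ready(a)}
3. push(a,f)  →  {above(b), linked(a), linked(b), on(a), on(f), ready(f)}
4. tag(f)  →  {above(b), above(f), linked(a), linked(b), linked(f), on(a)}

tag(b); bind(a); push(a,f); tag(f)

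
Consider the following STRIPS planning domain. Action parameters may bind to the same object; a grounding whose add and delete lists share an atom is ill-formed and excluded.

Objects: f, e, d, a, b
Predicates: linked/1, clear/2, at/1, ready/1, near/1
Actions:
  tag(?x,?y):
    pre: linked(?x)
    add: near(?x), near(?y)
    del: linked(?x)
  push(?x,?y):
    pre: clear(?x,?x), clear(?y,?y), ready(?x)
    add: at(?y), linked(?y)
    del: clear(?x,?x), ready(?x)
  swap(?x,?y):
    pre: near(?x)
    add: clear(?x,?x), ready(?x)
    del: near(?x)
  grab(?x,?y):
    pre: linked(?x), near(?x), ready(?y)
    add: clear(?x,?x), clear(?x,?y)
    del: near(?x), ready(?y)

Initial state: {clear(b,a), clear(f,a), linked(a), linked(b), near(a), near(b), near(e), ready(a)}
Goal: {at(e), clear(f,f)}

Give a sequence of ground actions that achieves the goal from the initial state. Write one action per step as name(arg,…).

1. tag(a,f)  →  {clear(b,a), clear(f,a), linked(b), near(a), near(b), near(e), near(f), ready(a)}
2. swap(f,f)  →  {clear(b,a), clear(f,a), clear(f,f), linked(b), near(a), near(b), near(e), ready(a), ready(f)}
3. swap(e,f)  →  {clear(b,a), clear(e,e), clear(f,a), clear(f,f), linked(b), near(a), near(b), ready(a), ready(e), ready(f)}
4. push(e,e)  →  {at(e), clear(b,a), clear(f,a), clear(f,f), linked(b), linked(e), near(a), near(b), ready(a), ready(f)}

tag(a,f); swap(f,f); swap(e,f); push(e,e)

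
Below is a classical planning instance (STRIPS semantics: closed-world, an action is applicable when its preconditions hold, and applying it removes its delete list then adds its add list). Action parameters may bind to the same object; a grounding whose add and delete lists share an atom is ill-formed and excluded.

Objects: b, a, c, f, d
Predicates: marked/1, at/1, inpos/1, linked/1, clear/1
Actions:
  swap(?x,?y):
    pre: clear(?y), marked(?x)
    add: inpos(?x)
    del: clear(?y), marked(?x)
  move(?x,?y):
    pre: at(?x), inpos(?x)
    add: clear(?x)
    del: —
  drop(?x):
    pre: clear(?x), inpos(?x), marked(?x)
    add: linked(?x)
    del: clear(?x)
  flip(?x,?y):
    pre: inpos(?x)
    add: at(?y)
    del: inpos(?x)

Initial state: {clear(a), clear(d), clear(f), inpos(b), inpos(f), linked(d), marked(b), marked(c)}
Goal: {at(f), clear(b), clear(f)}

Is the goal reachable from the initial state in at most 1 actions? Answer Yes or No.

No

1. flip(f,b)  →  {at(b), clear(a), clear(d), clear(f), inpos(b), linked(d), marked(b), marked(c)}
2. move(b,b)  →  {at(b), clear(a), clear(b), clear(d), clear(f), inpos(b), linked(d), marked(b), marked(c)}
3. flip(b,f)  →  {at(b), at(f), clear(a), clear(b), clear(d), clear(f), linked(d), marked(b), marked(c)}
optimal plan length = 3; 3 > 1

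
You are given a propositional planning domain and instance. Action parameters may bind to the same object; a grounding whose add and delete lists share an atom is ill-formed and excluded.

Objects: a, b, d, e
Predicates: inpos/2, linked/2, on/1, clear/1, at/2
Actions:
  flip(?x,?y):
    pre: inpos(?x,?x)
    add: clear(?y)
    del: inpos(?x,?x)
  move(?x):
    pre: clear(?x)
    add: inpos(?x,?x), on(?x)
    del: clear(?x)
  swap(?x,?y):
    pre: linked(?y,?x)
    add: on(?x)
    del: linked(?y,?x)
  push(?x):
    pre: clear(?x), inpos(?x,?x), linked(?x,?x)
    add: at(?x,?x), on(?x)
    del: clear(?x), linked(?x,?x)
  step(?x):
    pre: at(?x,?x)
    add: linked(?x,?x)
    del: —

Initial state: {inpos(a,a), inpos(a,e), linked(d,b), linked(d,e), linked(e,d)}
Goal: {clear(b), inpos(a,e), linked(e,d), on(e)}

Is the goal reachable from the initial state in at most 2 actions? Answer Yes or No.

Yes

1. flip(a,b)  →  {clear(b), inpos(a,e), linked(d,b), linked(d,e), linked(e,d)}
2. swap(e,d)  →  {clear(b), inpos(a,e), linked(d,b), linked(e,d), on(e)}
optimal plan length = 2; 2 ≤ 2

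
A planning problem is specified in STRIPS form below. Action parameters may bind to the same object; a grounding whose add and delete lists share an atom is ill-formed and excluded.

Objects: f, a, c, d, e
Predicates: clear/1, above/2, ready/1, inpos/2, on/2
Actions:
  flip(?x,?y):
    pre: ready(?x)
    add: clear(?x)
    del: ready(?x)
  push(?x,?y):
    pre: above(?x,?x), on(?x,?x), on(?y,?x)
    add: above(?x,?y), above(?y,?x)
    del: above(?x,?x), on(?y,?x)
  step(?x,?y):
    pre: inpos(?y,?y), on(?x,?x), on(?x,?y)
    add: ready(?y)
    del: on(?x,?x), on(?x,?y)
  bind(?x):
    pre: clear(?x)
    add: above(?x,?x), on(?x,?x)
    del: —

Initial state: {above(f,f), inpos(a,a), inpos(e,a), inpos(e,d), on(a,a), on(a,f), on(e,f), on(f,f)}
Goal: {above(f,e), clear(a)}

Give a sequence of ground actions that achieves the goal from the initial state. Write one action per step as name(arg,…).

1. push(f,e)  →  {above(e,f), above(f,e), inpos(a,a), inpos(e,a), inpos(e,d), on(a,a), on(a,f), on(f,f)}
2. step(a,a)  →  {above(e,f), above(f,e), inpos(a,a), inpos(e,a), inpos(e,d), on(a,f), on(f,f), ready(a)}
3. flip(a,f)  →  {above(e,f), above(f,e), clear(a), inpos(a,a), inpos(e,a), inpos(e,d), on(a,f), on(f,f)}

push(f,e); step(a,a); flip(a,f)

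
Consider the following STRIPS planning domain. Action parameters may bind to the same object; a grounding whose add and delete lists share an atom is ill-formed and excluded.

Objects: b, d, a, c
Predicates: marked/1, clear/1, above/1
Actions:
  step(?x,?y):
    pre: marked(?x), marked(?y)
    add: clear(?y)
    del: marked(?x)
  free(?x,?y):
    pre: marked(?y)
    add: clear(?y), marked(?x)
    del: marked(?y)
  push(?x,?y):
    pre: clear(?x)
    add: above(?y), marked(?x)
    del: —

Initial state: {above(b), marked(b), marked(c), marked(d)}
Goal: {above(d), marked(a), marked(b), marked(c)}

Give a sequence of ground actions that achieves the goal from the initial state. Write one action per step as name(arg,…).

1. free(a,b)  →  {above(b), clear(b), marked(a), marked(c), marked(d)}
2. push(b,d)  →  {above(b), above(d), clear(b), marked(a), marked(b), marked(c), marked(d)}

free(a,b); push(b,d)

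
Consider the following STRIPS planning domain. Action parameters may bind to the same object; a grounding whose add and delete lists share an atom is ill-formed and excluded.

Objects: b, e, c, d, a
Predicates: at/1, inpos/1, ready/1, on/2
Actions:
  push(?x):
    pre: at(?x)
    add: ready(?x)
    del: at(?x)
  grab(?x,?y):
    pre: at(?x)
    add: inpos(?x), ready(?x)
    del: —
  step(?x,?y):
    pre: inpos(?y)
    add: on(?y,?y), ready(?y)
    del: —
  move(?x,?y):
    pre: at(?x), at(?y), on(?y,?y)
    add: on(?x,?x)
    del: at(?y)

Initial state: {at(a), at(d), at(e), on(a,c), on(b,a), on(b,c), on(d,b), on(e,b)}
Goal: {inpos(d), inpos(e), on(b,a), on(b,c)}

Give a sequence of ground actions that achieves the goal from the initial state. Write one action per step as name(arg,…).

grab(e,b); grab(d,b)

1. grab(e,b)  →  {at(a), at(d), at(e), inpos(e), on(a,c), on(b,a), on(b,c), on(d,b), on(e,b), ready(e)}
2. grab(d,b)  →  {at(a), at(d), at(e), inpos(d), inpos(e), on(a,c), on(b,a), on(b,c), on(d,b), on(e,b), ready(d), ready(e)}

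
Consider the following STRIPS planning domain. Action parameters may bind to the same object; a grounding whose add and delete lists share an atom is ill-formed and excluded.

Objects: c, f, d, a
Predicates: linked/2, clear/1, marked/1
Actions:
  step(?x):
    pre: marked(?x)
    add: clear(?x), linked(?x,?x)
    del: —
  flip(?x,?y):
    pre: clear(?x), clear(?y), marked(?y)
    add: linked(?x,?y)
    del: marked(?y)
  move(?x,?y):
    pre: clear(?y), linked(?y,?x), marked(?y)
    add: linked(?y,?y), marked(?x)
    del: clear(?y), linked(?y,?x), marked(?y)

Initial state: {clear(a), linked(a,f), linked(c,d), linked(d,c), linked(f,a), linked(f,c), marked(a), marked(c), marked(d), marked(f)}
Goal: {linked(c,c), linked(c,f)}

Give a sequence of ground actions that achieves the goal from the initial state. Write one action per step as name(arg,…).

1. step(c)  →  {clear(a), clear(c), linked(a,f), linked(c,c), linked(c,d), linked(d,c), linked(f,a), linked(f,c), marked(a), marked(c), marked(d), marked(f)}
2. step(f)  →  {clear(a), clear(c), clear(f), linked(a,f), linked(c,c), linked(c,d), linked(d,c), linked(f,a), linked(f,c), linked(f,f), marked(a), marked(c), marked(d), marked(f)}
3. flip(c,f)  →  {clear(a), clear(c), clear(f), linked(a,f), linked(c,c), linked(c,d), linked(c,f), linked(d,c), linked(f,a), linked(f,c), linked(f,f), marked(a), marked(c), marked(d)}

step(c); step(f); flip(c,f)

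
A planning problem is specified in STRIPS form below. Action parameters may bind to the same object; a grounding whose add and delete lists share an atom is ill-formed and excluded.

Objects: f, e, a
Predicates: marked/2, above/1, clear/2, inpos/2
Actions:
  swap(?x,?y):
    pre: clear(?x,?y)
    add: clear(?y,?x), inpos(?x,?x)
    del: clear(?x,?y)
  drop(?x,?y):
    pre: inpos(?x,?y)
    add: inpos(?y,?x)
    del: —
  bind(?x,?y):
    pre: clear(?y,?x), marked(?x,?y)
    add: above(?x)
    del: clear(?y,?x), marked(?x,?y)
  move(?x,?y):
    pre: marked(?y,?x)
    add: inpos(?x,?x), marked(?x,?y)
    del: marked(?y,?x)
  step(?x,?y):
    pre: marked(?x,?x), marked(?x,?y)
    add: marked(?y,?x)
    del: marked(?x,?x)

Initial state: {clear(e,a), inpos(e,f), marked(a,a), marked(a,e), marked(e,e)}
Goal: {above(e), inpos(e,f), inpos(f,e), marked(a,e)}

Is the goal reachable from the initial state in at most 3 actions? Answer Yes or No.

No

1. swap(e,a)  →  {clear(a,e), inpos(e,e), inpos(e,f), marked(a,a), marked(a,e), marked(e,e)}
2. drop(e,f)  →  {clear(a,e), inpos(e,e), inpos(e,f), inpos(f,e), marked(a,a), marked(a,e), marked(e,e)}
3. step(a,e)  →  {clear(a,e), inpos(e,e), inpos(e,f), inpos(f,e), marked(a,e), marked(e,a), marked(e,e)}
4. bind(e,a)  →  {above(e), inpos(e,e), inpos(e,f), inpos(f,e), marked(a,e), marked(e,e)}
optimal plan length = 4; 4 > 3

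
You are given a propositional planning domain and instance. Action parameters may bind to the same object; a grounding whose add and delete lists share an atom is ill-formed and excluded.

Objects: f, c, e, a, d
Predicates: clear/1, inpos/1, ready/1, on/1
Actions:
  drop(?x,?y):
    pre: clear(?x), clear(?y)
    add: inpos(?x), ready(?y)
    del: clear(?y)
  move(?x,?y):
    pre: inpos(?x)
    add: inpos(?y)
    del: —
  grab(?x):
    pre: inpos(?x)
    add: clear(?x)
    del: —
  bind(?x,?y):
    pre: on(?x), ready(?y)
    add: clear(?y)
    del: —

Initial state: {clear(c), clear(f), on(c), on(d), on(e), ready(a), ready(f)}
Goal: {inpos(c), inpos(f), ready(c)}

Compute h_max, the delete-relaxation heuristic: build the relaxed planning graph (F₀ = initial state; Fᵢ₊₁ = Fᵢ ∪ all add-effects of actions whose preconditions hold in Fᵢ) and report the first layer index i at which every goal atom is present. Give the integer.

1

F0 = init (7 atoms)
F1 = F0 ∪ {clear(a), inpos(c), inpos(f), ready(c)}  (11 atoms)
goal ⊆ F1  ⇒  h_max = 1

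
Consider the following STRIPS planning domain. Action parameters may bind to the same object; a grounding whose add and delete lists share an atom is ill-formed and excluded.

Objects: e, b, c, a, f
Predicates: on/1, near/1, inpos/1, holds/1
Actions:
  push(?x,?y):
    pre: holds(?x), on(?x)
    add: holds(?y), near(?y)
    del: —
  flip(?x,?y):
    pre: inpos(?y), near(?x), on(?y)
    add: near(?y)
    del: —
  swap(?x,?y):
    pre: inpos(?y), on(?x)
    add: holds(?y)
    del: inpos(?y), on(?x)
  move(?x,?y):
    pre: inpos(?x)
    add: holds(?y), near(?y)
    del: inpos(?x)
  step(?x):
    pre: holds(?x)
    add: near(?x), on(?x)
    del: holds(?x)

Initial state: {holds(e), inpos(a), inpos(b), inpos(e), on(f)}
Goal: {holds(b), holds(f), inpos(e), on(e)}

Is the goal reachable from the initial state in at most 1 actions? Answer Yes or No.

No

1. swap(f,b)  →  {holds(b), holds(e), inpos(a), inpos(e)}
2. move(a,f)  →  {holds(b), holds(e), holds(f), inpos(e), near(f)}
3. step(e)  →  {holds(b), holds(f), inpos(e), near(e), near(f), on(e)}
optimal plan length = 3; 3 > 1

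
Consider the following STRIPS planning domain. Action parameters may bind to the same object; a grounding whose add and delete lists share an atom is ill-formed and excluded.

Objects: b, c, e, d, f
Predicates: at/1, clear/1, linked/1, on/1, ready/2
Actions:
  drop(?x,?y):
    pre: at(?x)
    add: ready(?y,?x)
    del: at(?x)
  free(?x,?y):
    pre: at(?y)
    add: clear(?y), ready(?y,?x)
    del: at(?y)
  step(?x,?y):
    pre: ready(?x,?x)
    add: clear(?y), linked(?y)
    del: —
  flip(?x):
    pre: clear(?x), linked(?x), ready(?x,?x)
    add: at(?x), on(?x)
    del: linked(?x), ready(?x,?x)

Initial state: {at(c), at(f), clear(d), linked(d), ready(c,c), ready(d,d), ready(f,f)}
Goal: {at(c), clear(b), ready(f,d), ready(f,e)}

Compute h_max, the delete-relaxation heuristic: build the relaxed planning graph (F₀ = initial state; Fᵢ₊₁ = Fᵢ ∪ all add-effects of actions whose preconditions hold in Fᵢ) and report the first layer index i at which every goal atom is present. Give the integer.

1

F0 = init (7 atoms)
F1 = F0 ∪ {at(d), clear(b), clear(c), clear(e), clear(f), linked(b), linked(c), linked(e), linked(f), on(d), ready(b,c), ready(b,f), ready(c,b), ready(c,d), ready(c,e), ready(c,f), ready(d,c), ready(d,f), ready(e,c), ready(e,f), ready(f,b), ready(f,c), ready(f,d), ready(f,e)}  (31 atoms)
goal ⊆ F1  ⇒  h_max = 1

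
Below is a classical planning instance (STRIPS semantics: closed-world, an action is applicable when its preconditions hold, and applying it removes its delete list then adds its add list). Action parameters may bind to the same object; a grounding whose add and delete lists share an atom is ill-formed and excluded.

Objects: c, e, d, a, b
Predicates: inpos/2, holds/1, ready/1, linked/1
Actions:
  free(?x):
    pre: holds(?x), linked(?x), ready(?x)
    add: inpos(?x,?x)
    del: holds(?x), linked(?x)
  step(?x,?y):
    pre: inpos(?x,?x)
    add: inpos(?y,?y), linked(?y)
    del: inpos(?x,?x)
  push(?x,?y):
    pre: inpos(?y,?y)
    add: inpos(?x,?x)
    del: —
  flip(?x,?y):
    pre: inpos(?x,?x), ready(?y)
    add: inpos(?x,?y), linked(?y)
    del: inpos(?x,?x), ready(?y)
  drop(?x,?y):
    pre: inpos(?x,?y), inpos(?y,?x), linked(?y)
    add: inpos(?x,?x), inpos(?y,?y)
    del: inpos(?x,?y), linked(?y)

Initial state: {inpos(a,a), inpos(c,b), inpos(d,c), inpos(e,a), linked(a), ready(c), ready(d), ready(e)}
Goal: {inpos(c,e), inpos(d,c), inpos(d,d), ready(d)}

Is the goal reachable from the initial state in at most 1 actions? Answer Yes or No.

No

1. step(a,c)  →  {inpos(c,b), inpos(c,c), inpos(d,c), inpos(e,a), linked(a), linked(c), ready(c), ready(d), ready(e)}
2. push(d,c)  →  {inpos(c,b), inpos(c,c), inpos(d,c), inpos(d,d), inpos(e,a), linked(a), linked(c), ready(c), ready(d), ready(e)}
3. flip(c,e)  →  {inpos(c,b), inpos(c,e), inpos(d,c), inpos(d,d), inpos(e,a), linked(a), linked(c), linked(e), ready(c), ready(d)}
optimal plan length = 3; 3 > 1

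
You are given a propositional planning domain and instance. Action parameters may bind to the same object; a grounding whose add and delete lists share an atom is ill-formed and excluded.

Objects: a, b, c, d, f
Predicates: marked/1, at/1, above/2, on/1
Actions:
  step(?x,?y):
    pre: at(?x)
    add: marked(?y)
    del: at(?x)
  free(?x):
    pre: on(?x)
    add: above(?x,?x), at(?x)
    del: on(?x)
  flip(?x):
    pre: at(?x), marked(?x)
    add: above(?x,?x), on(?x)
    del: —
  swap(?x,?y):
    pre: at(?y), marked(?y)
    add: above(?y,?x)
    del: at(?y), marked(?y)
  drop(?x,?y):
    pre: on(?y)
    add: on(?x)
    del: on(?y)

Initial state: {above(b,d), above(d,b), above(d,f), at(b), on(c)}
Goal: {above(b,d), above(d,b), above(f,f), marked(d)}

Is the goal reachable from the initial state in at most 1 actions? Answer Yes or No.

1. step(b,d)  →  {above(b,d), above(d,b), above(d,f), marked(d), on(c)}
2. drop(f,c)  →  {above(b,d), above(d,b), above(d,f), marked(d), on(f)}
3. free(f)  →  {above(b,d), above(d,b), above(d,f), above(f,f), at(f), marked(d)}
optimal plan length = 3; 3 > 1

No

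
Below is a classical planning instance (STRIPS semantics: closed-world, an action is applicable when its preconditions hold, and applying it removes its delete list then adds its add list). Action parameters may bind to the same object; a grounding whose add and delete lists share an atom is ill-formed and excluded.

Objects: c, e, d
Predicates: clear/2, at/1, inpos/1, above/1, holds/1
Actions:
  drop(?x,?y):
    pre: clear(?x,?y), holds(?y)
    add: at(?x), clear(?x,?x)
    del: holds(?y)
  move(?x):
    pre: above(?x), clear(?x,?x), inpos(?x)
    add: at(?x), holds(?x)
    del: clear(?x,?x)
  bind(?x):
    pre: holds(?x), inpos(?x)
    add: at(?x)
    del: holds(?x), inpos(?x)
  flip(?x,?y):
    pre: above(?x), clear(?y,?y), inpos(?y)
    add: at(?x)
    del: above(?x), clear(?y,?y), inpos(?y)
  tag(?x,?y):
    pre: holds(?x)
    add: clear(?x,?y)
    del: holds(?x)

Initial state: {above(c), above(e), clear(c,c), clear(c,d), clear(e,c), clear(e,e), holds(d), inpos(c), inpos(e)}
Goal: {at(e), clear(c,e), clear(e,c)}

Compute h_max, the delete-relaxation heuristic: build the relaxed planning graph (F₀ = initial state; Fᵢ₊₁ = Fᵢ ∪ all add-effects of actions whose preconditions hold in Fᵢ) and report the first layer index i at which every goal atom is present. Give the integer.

2

F0 = init (9 atoms)
F1 = F0 ∪ {at(c), at(e), clear(d,c), clear(d,d), clear(d,e), holds(c), holds(e)}  (16 atoms)
F2 = F1 ∪ {at(d), clear(c,e), clear(e,d)}  (19 atoms)
goal ⊆ F2  ⇒  h_max = 2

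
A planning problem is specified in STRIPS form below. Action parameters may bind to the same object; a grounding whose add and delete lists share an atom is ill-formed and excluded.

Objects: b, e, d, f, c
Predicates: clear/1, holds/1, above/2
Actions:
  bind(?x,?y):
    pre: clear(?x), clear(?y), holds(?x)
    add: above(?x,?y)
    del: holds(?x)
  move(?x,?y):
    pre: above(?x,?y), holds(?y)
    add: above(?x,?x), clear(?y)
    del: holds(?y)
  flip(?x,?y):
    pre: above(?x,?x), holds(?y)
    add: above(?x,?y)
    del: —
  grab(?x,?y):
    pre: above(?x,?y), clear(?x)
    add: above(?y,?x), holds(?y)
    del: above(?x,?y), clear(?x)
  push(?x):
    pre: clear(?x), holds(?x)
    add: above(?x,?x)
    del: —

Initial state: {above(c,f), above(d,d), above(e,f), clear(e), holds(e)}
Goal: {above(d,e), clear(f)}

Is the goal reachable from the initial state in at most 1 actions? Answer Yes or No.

No

1. flip(d,e)  →  {above(c,f), above(d,d), above(d,e), above(e,f), clear(e), holds(e)}
2. grab(e,f)  →  {above(c,f), above(d,d), above(d,e), above(f,e), holds(e), holds(f)}
3. move(c,f)  →  {above(c,c), above(c,f), above(d,d), above(d,e), above(f,e), clear(f), holds(e)}
optimal plan length = 3; 3 > 1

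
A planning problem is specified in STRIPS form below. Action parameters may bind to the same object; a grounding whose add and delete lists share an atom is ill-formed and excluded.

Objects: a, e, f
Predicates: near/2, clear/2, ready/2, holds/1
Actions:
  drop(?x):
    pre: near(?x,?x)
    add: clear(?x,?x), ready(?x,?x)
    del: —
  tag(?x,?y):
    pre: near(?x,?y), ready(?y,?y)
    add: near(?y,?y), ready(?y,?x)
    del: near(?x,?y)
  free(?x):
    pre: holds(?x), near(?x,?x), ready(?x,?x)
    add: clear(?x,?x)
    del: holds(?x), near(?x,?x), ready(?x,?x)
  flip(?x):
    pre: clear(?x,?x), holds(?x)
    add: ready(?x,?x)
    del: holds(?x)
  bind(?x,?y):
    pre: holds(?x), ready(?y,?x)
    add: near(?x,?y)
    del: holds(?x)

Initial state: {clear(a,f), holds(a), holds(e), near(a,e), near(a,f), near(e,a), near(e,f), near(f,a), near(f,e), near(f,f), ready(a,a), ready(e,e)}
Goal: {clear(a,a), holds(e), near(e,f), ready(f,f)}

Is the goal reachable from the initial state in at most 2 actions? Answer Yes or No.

1. drop(f)  →  {clear(a,f), clear(f,f), holds(a), holds(e), near(a,e), near(a,f), near(e,a), near(e,f), near(f,a), near(f,e), near(f,f), ready(a,a), ready(e,e), ready(f,f)}
2. tag(e,a)  →  {clear(a,f), clear(f,f), holds(a), holds(e), near(a,a), near(a,e), near(a,f), near(e,f), near(f,a), near(f,e), near(f,f), ready(a,a), ready(a,e), ready(e,e), ready(f,f)}
3. drop(a)  →  {clear(a,a), clear(a,f), clear(f,f), holds(a), holds(e), near(a,a), near(a,e), near(a,f), near(e,f), near(f,a), near(f,e), near(f,f), ready(a,a), ready(a,e), ready(e,e), ready(f,f)}
optimal plan length = 3; 3 > 2

No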